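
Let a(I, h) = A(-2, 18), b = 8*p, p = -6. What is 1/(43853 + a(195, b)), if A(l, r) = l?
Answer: 1/43851 ≈ 2.2804e-5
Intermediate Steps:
b = -48 (b = 8*(-6) = -48)
a(I, h) = -2
1/(43853 + a(195, b)) = 1/(43853 - 2) = 1/43851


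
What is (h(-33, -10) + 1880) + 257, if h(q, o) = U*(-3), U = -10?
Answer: 2167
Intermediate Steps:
h(q, o) = 30 (h(q, o) = -10*(-3) = 30)
(h(-33, -10) + 1880) + 257 = (30 + 1880) + 257 = 1910 + 257 = 2167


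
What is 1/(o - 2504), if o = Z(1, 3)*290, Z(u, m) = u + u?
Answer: -1/1924 ≈ -0.00051975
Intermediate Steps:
Z(u, m) = 2*u
o = 580 (o = (2*1)*290 = 2*290 = 580)
1/(o - 2504) = 1/(580 - 2504) = 1/(-1924) = -1/1924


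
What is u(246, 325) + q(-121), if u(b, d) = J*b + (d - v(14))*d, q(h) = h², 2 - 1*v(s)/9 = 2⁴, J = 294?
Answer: 233540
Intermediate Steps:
v(s) = -126 (v(s) = 18 - 9*2⁴ = 18 - 9*16 = 18 - 144 = -126)
u(b, d) = 294*b + d*(126 + d) (u(b, d) = 294*b + (d - 1*(-126))*d = 294*b + (d + 126)*d = 294*b + (126 + d)*d = 294*b + d*(126 + d))
u(246, 325) + q(-121) = (325² + 126*325 + 294*246) + (-121)² = (105625 + 40950 + 72324) + 14641 = 218899 + 14641 = 233540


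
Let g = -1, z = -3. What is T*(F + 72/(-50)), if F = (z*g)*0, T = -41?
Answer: 1476/25 ≈ 59.040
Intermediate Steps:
F = 0 (F = -3*(-1)*0 = 3*0 = 0)
T*(F + 72/(-50)) = -41*(0 + 72/(-50)) = -41*(0 + 72*(-1/50)) = -41*(0 - 36/25) = -41*(-36/25) = 1476/25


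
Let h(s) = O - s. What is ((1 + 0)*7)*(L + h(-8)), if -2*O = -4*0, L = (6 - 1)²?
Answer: 231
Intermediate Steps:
L = 25 (L = 5² = 25)
O = 0 (O = -(-2)*0 = -½*0 = 0)
h(s) = -s (h(s) = 0 - s = -s)
((1 + 0)*7)*(L + h(-8)) = ((1 + 0)*7)*(25 - 1*(-8)) = (1*7)*(25 + 8) = 7*33 = 231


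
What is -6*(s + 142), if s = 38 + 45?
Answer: -1350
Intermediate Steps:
s = 83
-6*(s + 142) = -6*(83 + 142) = -6*225 = -1350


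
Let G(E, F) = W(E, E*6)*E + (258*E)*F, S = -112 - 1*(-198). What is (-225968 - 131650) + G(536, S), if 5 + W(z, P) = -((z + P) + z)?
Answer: 9234102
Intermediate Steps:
W(z, P) = -5 - P - 2*z (W(z, P) = -5 - ((z + P) + z) = -5 - ((P + z) + z) = -5 - (P + 2*z) = -5 + (-P - 2*z) = -5 - P - 2*z)
S = 86 (S = -112 + 198 = 86)
G(E, F) = E*(-5 - 8*E) + 258*E*F (G(E, F) = (-5 - E*6 - 2*E)*E + (258*E)*F = (-5 - 6*E - 2*E)*E + 258*E*F = (-5 - 8*E)*E + 258*E*F = E*(-5 - 8*E) + 258*E*F)
(-225968 - 131650) + G(536, S) = (-225968 - 131650) + 536*(-5 - 8*536 + 258*86) = -357618 + 536*(-5 - 4288 + 22188) = -357618 + 536*17895 = -357618 + 9591720 = 9234102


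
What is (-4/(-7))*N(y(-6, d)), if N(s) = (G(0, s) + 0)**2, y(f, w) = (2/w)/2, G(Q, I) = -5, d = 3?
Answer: 100/7 ≈ 14.286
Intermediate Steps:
y(f, w) = 1/w (y(f, w) = (2/w)*(1/2) = 1/w)
N(s) = 25 (N(s) = (-5 + 0)**2 = (-5)**2 = 25)
(-4/(-7))*N(y(-6, d)) = -4/(-7)*25 = -4*(-1/7)*25 = (4/7)*25 = 100/7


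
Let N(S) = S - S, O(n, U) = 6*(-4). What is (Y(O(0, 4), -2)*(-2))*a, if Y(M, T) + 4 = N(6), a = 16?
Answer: 128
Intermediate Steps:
O(n, U) = -24
N(S) = 0
Y(M, T) = -4 (Y(M, T) = -4 + 0 = -4)
(Y(O(0, 4), -2)*(-2))*a = -4*(-2)*16 = 8*16 = 128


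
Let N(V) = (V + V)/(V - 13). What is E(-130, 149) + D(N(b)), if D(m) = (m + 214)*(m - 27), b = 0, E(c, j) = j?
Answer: -5629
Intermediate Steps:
N(V) = 2*V/(-13 + V) (N(V) = (2*V)/(-13 + V) = 2*V/(-13 + V))
D(m) = (-27 + m)*(214 + m) (D(m) = (214 + m)*(-27 + m) = (-27 + m)*(214 + m))
E(-130, 149) + D(N(b)) = 149 + (-5778 + (2*0/(-13 + 0))² + 187*(2*0/(-13 + 0))) = 149 + (-5778 + (2*0/(-13))² + 187*(2*0/(-13))) = 149 + (-5778 + (2*0*(-1/13))² + 187*(2*0*(-1/13))) = 149 + (-5778 + 0² + 187*0) = 149 + (-5778 + 0 + 0) = 149 - 5778 = -5629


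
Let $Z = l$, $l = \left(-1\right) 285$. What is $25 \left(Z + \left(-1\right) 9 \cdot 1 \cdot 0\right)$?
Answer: $-7125$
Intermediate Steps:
$l = -285$
$Z = -285$
$25 \left(Z + \left(-1\right) 9 \cdot 1 \cdot 0\right) = 25 \left(-285 + \left(-1\right) 9 \cdot 1 \cdot 0\right) = 25 \left(-285 + \left(-9\right) 1 \cdot 0\right) = 25 \left(-285 - 0\right) = 25 \left(-285 + 0\right) = 25 \left(-285\right) = -7125$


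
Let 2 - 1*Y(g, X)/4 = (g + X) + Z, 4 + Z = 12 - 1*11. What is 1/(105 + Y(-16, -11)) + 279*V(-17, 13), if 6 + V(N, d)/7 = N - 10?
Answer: -15016616/233 ≈ -64449.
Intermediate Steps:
Z = -3 (Z = -4 + (12 - 1*11) = -4 + (12 - 11) = -4 + 1 = -3)
V(N, d) = -112 + 7*N (V(N, d) = -42 + 7*(N - 10) = -42 + 7*(-10 + N) = -42 + (-70 + 7*N) = -112 + 7*N)
Y(g, X) = 20 - 4*X - 4*g (Y(g, X) = 8 - 4*((g + X) - 3) = 8 - 4*((X + g) - 3) = 8 - 4*(-3 + X + g) = 8 + (12 - 4*X - 4*g) = 20 - 4*X - 4*g)
1/(105 + Y(-16, -11)) + 279*V(-17, 13) = 1/(105 + (20 - 4*(-11) - 4*(-16))) + 279*(-112 + 7*(-17)) = 1/(105 + (20 + 44 + 64)) + 279*(-112 - 119) = 1/(105 + 128) + 279*(-231) = 1/233 - 64449 = -15016616/233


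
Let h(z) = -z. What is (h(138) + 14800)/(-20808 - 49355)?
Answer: -14662/70163 ≈ -0.20897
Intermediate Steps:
(h(138) + 14800)/(-20808 - 49355) = (-1*138 + 14800)/(-20808 - 49355) = (-138 + 14800)/(-70163) = 14662*(-1/70163) = -14662/70163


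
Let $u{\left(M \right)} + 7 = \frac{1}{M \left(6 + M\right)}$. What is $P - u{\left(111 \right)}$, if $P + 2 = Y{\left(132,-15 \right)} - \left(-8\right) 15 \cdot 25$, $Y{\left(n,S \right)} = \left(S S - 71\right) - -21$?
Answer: $\frac{41298659}{12987} \approx 3180.0$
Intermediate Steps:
$Y{\left(n,S \right)} = -50 + S^{2}$ ($Y{\left(n,S \right)} = \left(S^{2} - 71\right) + 21 = \left(-71 + S^{2}\right) + 21 = -50 + S^{2}$)
$u{\left(M \right)} = -7 + \frac{1}{M \left(6 + M\right)}$
$P = 3173$ ($P = -2 - \left(50 - 225 + \left(-8\right) 15 \cdot 25\right) = -2 + \left(\left(-50 + 225\right) - \left(-120\right) 25\right) = -2 + \left(175 - -3000\right) = -2 + \left(175 + 3000\right) = -2 + 3175 = 3173$)
$P - u{\left(111 \right)} = 3173 - \frac{1 - 4662 - 7 \cdot 111^{2}}{111 \left(6 + 111\right)} = 3173 - \frac{1 - 4662 - 86247}{111 \cdot 117} = 3173 - \frac{1}{111} \cdot \frac{1}{117} \left(1 - 4662 - 86247\right) = 3173 - \frac{1}{111} \cdot \frac{1}{117} \left(-90908\right) = 3173 - - \frac{90908}{12987} = 3173 + \frac{90908}{12987} = \frac{41298659}{12987}$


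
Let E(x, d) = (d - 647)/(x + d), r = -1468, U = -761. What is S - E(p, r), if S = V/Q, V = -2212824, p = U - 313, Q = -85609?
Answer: 5443935573/217618078 ≈ 25.016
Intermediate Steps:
p = -1074 (p = -761 - 313 = -1074)
E(x, d) = (-647 + d)/(d + x)
S = 2212824/85609 (S = -2212824/(-85609) = -2212824*(-1/85609) = 2212824/85609 ≈ 25.848)
S - E(p, r) = 2212824/85609 - (-647 - 1468)/(-1468 - 1074) = 2212824/85609 - (-2115)/(-2542) = 2212824/85609 - (-1)*(-2115)/2542 = 2212824/85609 - 1*2115/2542 = 2212824/85609 - 2115/2542 = 5443935573/217618078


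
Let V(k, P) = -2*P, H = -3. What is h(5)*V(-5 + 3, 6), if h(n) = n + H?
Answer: -24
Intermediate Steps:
h(n) = -3 + n (h(n) = n - 3 = -3 + n)
h(5)*V(-5 + 3, 6) = (-3 + 5)*(-2*6) = 2*(-12) = -24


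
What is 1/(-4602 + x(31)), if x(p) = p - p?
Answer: -1/4602 ≈ -0.00021730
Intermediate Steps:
x(p) = 0
1/(-4602 + x(31)) = 1/(-4602 + 0) = 1/(-4602) = -1/4602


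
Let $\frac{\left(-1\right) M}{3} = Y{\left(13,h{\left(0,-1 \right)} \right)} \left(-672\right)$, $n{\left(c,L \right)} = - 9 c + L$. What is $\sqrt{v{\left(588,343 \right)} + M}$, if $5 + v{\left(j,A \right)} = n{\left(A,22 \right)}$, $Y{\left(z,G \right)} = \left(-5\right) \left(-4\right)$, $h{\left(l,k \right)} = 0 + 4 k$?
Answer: $5 \sqrt{1490} \approx 193.0$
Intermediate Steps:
$h{\left(l,k \right)} = 4 k$
$Y{\left(z,G \right)} = 20$
$n{\left(c,L \right)} = L - 9 c$
$v{\left(j,A \right)} = 17 - 9 A$ ($v{\left(j,A \right)} = -5 - \left(-22 + 9 A\right) = 17 - 9 A$)
$M = 40320$ ($M = - 3 \cdot 20 \left(-672\right) = \left(-3\right) \left(-13440\right) = 40320$)
$\sqrt{v{\left(588,343 \right)} + M} = \sqrt{\left(17 - 3087\right) + 40320} = \sqrt{-3070 + 40320} = \sqrt{37250} = 5 \sqrt{1490}$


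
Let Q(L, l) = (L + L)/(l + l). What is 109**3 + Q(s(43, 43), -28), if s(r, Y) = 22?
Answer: 18130395/14 ≈ 1.2950e+6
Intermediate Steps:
Q(L, l) = L/l (Q(L, l) = (2*L)/((2*l)) = (2*L)*(1/(2*l)) = L/l)
109**3 + Q(s(43, 43), -28) = 109**3 + 22/(-28) = 1295029 + 22*(-1/28) = 1295029 - 11/14 = 18130395/14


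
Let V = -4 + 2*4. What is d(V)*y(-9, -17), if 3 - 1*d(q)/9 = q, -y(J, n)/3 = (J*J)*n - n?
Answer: -36720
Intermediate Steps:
V = 4 (V = -4 + 8 = 4)
y(J, n) = 3*n - 3*n*J**2 (y(J, n) = -3*((J*J)*n - n) = -3*(J**2*n - n) = -3*(n*J**2 - n) = -3*(-n + n*J**2) = 3*n - 3*n*J**2)
d(q) = 27 - 9*q
d(V)*y(-9, -17) = (27 - 9*4)*(3*(-17)*(1 - 1*(-9)**2)) = (27 - 36)*(3*(-17)*(1 - 1*81)) = -27*(-17)*(1 - 81) = -27*(-17)*(-80) = -9*4080 = -36720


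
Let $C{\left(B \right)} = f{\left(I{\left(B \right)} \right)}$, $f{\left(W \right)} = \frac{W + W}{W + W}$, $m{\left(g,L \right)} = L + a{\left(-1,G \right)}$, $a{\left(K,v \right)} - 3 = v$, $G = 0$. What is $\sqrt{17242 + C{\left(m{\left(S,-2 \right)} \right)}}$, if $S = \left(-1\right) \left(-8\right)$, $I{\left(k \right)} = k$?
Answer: $\sqrt{17243} \approx 131.31$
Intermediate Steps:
$a{\left(K,v \right)} = 3 + v$
$S = 8$
$m{\left(g,L \right)} = 3 + L$ ($m{\left(g,L \right)} = L + \left(3 + 0\right) = L + 3 = 3 + L$)
$f{\left(W \right)} = 1$ ($f{\left(W \right)} = \frac{2 W}{2 W} = 2 W \frac{1}{2 W} = 1$)
$C{\left(B \right)} = 1$
$\sqrt{17242 + C{\left(m{\left(S,-2 \right)} \right)}} = \sqrt{17242 + 1} = \sqrt{17243}$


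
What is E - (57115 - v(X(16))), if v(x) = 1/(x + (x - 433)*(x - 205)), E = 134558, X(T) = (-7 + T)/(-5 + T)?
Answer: 826904060390/10677583 ≈ 77443.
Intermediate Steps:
X(T) = (-7 + T)/(-5 + T)
v(x) = 1/(x + (-433 + x)*(-205 + x))
E - (57115 - v(X(16))) = 134558 - (57115 - 1/(88765 + ((-7 + 16)/(-5 + 16))**2 - 637*(-7 + 16)/(-5 + 16))) = 134558 - (57115 - 1/(88765 + (9/11)**2 - 637*9/11)) = 134558 - (57115 - 1/(88765 + 81/121 - 5733/11)) = 134558 - (57115 - 1/10677583/121) = 134558 - (57115 - 1*121/10677583) = 134558 - (57115 - 121/10677583) = 134558 - 1*609850152924/10677583 = 134558 - 609850152924/10677583 = 826904060390/10677583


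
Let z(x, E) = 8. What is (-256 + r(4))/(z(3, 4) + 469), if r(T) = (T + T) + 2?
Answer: -82/159 ≈ -0.51572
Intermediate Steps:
r(T) = 2 + 2*T (r(T) = 2*T + 2 = 2 + 2*T)
(-256 + r(4))/(z(3, 4) + 469) = (-256 + (2 + 2*4))/(8 + 469) = (-256 + (2 + 8))/477 = (-256 + 10)*(1/477) = -246*1/477 = -82/159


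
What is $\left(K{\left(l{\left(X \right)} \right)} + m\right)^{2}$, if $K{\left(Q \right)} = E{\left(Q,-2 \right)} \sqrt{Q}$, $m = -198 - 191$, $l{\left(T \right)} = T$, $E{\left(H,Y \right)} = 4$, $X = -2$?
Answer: $151289 - 3112 i \sqrt{2} \approx 1.5129 \cdot 10^{5} - 4401.0 i$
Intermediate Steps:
$m = -389$
$K{\left(Q \right)} = 4 \sqrt{Q}$
$\left(K{\left(l{\left(X \right)} \right)} + m\right)^{2} = \left(4 \sqrt{-2} - 389\right)^{2} = \left(4 i \sqrt{2} - 389\right)^{2} = \left(-389 + 4 i \sqrt{2}\right)^{2}$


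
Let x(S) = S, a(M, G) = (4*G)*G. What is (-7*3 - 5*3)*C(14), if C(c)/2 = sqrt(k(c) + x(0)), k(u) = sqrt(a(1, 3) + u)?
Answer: -72*2**(1/4)*sqrt(5) ≈ -191.46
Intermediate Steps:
a(M, G) = 4*G**2
k(u) = sqrt(36 + u) (k(u) = sqrt(4*3**2 + u) = sqrt(4*9 + u) = sqrt(36 + u))
C(c) = 2*(36 + c)**(1/4) (C(c) = 2*sqrt(sqrt(36 + c) + 0) = 2*sqrt(sqrt(36 + c)) = 2*(36 + c)**(1/4))
(-7*3 - 5*3)*C(14) = (-7*3 - 5*3)*(2*(36 + 14)**(1/4)) = (-21 - 15)*(2*50**(1/4)) = -72*2**(1/4)*sqrt(5)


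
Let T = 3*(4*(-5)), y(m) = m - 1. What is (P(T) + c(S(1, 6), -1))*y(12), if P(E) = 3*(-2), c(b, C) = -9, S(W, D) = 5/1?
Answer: -165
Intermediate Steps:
S(W, D) = 5 (S(W, D) = 5*1 = 5)
y(m) = -1 + m
T = -60 (T = 3*(-20) = -60)
P(E) = -6
(P(T) + c(S(1, 6), -1))*y(12) = (-6 - 9)*(-1 + 12) = -15*11 = -165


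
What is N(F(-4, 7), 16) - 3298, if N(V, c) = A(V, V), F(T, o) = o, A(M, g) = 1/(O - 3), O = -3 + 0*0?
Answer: -19789/6 ≈ -3298.2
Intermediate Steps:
O = -3 (O = -3 + 0 = -3)
A(M, g) = -⅙ (A(M, g) = 1/(-3 - 3) = 1/(-6) = -⅙)
N(V, c) = -⅙
N(F(-4, 7), 16) - 3298 = -⅙ - 3298 = -19789/6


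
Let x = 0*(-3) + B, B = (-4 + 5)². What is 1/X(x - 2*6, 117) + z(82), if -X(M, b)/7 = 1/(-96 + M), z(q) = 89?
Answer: 730/7 ≈ 104.29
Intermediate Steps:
B = 1 (B = 1² = 1)
x = 1 (x = 0*(-3) + 1 = 0 + 1 = 1)
X(M, b) = -7/(-96 + M)
1/X(x - 2*6, 117) + z(82) = 1/(-7/(-96 + (1 - 2*6))) + 89 = 1/(-7/(-96 + (1 - 12))) + 89 = 1/(-7/(-96 - 11)) + 89 = 1/(-7/(-107)) + 89 = 1/(-7*(-1/107)) + 89 = 1/(7/107) + 89 = 107/7 + 89 = 730/7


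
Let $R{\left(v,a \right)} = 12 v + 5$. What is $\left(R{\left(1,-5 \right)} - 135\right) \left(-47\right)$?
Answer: $5546$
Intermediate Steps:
$R{\left(v,a \right)} = 5 + 12 v$
$\left(R{\left(1,-5 \right)} - 135\right) \left(-47\right) = \left(\left(5 + 12 \cdot 1\right) - 135\right) \left(-47\right) = \left(\left(5 + 12\right) - 135\right) \left(-47\right) = \left(17 - 135\right) \left(-47\right) = \left(-118\right) \left(-47\right) = 5546$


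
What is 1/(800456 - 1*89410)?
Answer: 1/711046 ≈ 1.4064e-6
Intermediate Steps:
1/(800456 - 1*89410) = 1/(800456 - 89410) = 1/711046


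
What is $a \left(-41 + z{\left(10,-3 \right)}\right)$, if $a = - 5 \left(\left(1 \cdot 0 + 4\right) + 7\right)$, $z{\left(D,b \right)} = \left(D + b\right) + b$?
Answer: $2035$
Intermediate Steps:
$z{\left(D,b \right)} = D + 2 b$
$a = -55$ ($a = - 5 \left(\left(0 + 4\right) + 7\right) = - 5 \left(4 + 7\right) = \left(-5\right) 11 = -55$)
$a \left(-41 + z{\left(10,-3 \right)}\right) = - 55 \left(-41 + \left(10 + 2 \left(-3\right)\right)\right) = - 55 \left(-41 + \left(10 - 6\right)\right) = - 55 \left(-41 + 4\right) = \left(-55\right) \left(-37\right) = 2035$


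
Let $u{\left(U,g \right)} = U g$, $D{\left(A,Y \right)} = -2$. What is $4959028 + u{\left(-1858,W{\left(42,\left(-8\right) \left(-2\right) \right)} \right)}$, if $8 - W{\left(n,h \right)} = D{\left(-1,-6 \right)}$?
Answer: $4940448$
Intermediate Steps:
$W{\left(n,h \right)} = 10$ ($W{\left(n,h \right)} = 8 - -2 = 8 + 2 = 10$)
$4959028 + u{\left(-1858,W{\left(42,\left(-8\right) \left(-2\right) \right)} \right)} = 4959028 - 18580 = 4940448$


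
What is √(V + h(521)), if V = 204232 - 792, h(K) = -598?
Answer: 3*√22538 ≈ 450.38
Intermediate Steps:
V = 203440
√(V + h(521)) = √(203440 - 598) = √202842 = 3*√22538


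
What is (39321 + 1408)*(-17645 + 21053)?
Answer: 138804432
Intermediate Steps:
(39321 + 1408)*(-17645 + 21053) = 40729*3408 = 138804432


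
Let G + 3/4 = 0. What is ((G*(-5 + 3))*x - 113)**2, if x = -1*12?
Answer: 17161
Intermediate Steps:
G = -3/4 (G = -3/4 + 0 = -3/4 ≈ -0.75000)
x = -12
((G*(-5 + 3))*x - 113)**2 = (-3*(-5 + 3)/4*(-12) - 113)**2 = (-3/4*(-2)*(-12) - 113)**2 = ((3/2)*(-12) - 113)**2 = (-18 - 113)**2 = (-131)**2 = 17161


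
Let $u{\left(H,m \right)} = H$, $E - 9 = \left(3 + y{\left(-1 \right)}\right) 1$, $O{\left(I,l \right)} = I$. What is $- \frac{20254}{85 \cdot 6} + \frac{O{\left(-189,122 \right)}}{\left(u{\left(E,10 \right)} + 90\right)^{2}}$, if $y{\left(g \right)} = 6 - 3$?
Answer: $- \frac{354598}{8925} \approx -39.731$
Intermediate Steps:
$y{\left(g \right)} = 3$ ($y{\left(g \right)} = 6 - 3 = 3$)
$E = 15$ ($E = 9 + \left(3 + 3\right) 1 = 9 + 6 \cdot 1 = 9 + 6 = 15$)
$- \frac{20254}{85 \cdot 6} + \frac{O{\left(-189,122 \right)}}{\left(u{\left(E,10 \right)} + 90\right)^{2}} = - \frac{20254}{85 \cdot 6} - \frac{189}{\left(15 + 90\right)^{2}} = - \frac{20254}{510} - \frac{189}{105^{2}} = \left(-20254\right) \frac{1}{510} - \frac{189}{11025} = - \frac{10127}{255} - \frac{3}{175} = - \frac{354598}{8925}$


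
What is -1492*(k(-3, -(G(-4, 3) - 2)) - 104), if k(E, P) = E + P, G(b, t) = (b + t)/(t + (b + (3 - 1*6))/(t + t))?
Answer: 1714308/11 ≈ 1.5585e+5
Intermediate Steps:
G(b, t) = (b + t)/(t + (-3 + b)/(2*t)) (G(b, t) = (b + t)/(t + (b + (3 - 6))/((2*t))) = (b + t)/(t + (b - 3)*(1/(2*t))) = (b + t)/(t + (-3 + b)*(1/(2*t))) = (b + t)/(t + (-3 + b)/(2*t)))
-1492*(k(-3, -(G(-4, 3) - 2)) - 104) = -1492*((-3 - (2*3*(-4 + 3)/(-3 - 4 + 2*3²) - 2)) - 104) = -1492*((-3 - (2*3*(-1)/(-3 - 4 + 2*9) - 2)) - 104) = -1492*((-3 - (2*3*(-1)/(-3 - 4 + 18) - 2)) - 104) = -1492*((-3 - (2*3*(-1)/11 - 2)) - 104) = -1492*((-3 - (2*3*(1/11)*(-1) - 2)) - 104) = -1492*((-3 - (-6/11 - 2)) - 104) = -1492*((-3 - 1*(-28/11)) - 104) = -1492*((-3 + 28/11) - 104) = -1492*(-5/11 - 104) = -1492*(-1149/11) = 1714308/11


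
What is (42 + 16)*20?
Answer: 1160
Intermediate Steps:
(42 + 16)*20 = 58*20 = 1160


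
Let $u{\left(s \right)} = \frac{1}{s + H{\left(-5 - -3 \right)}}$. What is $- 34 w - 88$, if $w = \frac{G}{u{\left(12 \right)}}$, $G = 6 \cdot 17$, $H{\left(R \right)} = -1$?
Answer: $-38236$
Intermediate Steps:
$u{\left(s \right)} = \frac{1}{-1 + s}$ ($u{\left(s \right)} = \frac{1}{s - 1} = \frac{1}{-1 + s}$)
$G = 102$
$w = 1122$ ($w = \frac{102}{\frac{1}{-1 + 12}} = \frac{102}{\frac{1}{11}} = 102 \frac{1}{\frac{1}{11}} = 102 \cdot 11 = 1122$)
$- 34 w - 88 = \left(-34\right) 1122 - 88 = -38148 - 88 = -38236$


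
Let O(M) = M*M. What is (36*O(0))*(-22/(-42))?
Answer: 0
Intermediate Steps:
O(M) = M²
(36*O(0))*(-22/(-42)) = (36*0²)*(-22/(-42)) = (36*0)*(-22*(-1/42)) = 0*(11/21) = 0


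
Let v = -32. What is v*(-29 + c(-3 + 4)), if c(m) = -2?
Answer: 992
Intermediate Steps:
v*(-29 + c(-3 + 4)) = -32*(-29 - 2) = -32*(-31) = 992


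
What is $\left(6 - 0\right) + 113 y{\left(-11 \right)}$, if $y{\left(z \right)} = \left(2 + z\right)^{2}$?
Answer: $9159$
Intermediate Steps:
$\left(6 - 0\right) + 113 y{\left(-11 \right)} = \left(6 - 0\right) + 113 \left(2 - 11\right)^{2} = \left(6 + 0\right) + 113 \left(-9\right)^{2} = 6 + 113 \cdot 81 = 6 + 9153 = 9159$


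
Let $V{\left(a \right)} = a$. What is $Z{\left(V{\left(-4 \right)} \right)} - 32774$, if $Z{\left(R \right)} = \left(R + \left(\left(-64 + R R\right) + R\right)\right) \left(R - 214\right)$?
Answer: $-20566$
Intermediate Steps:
$Z{\left(R \right)} = \left(-214 + R\right) \left(-64 + R^{2} + 2 R\right)$ ($Z{\left(R \right)} = \left(R + \left(\left(-64 + R^{2}\right) + R\right)\right) \left(-214 + R\right) = \left(R + \left(-64 + R + R^{2}\right)\right) \left(-214 + R\right) = \left(-64 + R^{2} + 2 R\right) \left(-214 + R\right) = \left(-214 + R\right) \left(-64 + R^{2} + 2 R\right)$)
$Z{\left(V{\left(-4 \right)} \right)} - 32774 = \left(13696 + \left(-4\right)^{3} - -1968 - 212 \left(-4\right)^{2}\right) - 32774 = \left(13696 - 64 + 1968 - 3392\right) - 32774 = 12208 - 32774 = -20566$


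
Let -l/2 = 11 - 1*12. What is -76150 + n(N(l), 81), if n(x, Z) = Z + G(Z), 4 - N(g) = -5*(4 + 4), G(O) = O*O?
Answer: -69508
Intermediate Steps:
l = 2 (l = -2*(11 - 1*12) = -2*(11 - 12) = -2*(-1) = 2)
G(O) = O²
N(g) = 44 (N(g) = 4 - (-5)*(4 + 4) = 4 - (-5)*8 = 4 - 1*(-40) = 4 + 40 = 44)
n(x, Z) = Z + Z²
-76150 + n(N(l), 81) = -76150 + 81*(1 + 81) = -76150 + 81*82 = -76150 + 6642 = -69508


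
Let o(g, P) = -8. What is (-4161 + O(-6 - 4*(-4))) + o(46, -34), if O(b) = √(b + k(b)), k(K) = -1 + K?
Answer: -4169 + √19 ≈ -4164.6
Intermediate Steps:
O(b) = √(-1 + 2*b) (O(b) = √(b + (-1 + b)) = √(-1 + 2*b))
(-4161 + O(-6 - 4*(-4))) + o(46, -34) = (-4161 + √(-1 + 2*(-6 - 4*(-4)))) - 8 = (-4161 + √(-1 + 2*(-6 + 16))) - 8 = (-4161 + √(-1 + 2*10)) - 8 = (-4161 + √(-1 + 20)) - 8 = (-4161 + √19) - 8 = -4169 + √19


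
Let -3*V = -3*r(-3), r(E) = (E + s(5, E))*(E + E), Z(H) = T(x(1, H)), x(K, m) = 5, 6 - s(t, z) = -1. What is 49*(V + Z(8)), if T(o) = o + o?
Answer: -686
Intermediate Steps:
s(t, z) = 7 (s(t, z) = 6 - 1*(-1) = 6 + 1 = 7)
T(o) = 2*o
Z(H) = 10 (Z(H) = 2*5 = 10)
r(E) = 2*E*(7 + E) (r(E) = (E + 7)*(E + E) = (7 + E)*(2*E) = 2*E*(7 + E))
V = -24 (V = -(-1)*2*(-3)*(7 - 3) = -(-1)*2*(-3)*4 = -(-1)*(-24) = -1/3*72 = -24)
49*(V + Z(8)) = 49*(-24 + 10) = 49*(-14) = -686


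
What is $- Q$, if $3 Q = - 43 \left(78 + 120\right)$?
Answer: $2838$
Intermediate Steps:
$Q = -2838$ ($Q = \frac{\left(-43\right) \left(78 + 120\right)}{3} = \frac{\left(-43\right) 198}{3} = \frac{1}{3} \left(-8514\right) = -2838$)
$- Q = \left(-1\right) \left(-2838\right) = 2838$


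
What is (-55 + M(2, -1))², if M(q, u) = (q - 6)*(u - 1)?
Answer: 2209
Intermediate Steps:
M(q, u) = (-1 + u)*(-6 + q) (M(q, u) = (-6 + q)*(-1 + u) = (-1 + u)*(-6 + q))
(-55 + M(2, -1))² = (-55 + (6 - 1*2 - 6*(-1) + 2*(-1)))² = (-55 + (6 - 2 + 6 - 2))² = (-55 + 8)² = (-47)² = 2209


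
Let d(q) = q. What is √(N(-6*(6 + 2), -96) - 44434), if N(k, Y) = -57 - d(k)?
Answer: 7*I*√907 ≈ 210.82*I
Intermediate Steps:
N(k, Y) = -57 - k
√(N(-6*(6 + 2), -96) - 44434) = √((-57 - (-6)*(6 + 2)) - 44434) = √((-57 - (-6)*8) - 44434) = √((-57 - 1*(-48)) - 44434) = √((-57 + 48) - 44434) = √(-9 - 44434) = √(-44443) = 7*I*√907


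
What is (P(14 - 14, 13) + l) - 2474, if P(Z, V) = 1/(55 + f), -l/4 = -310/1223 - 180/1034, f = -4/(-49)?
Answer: -4219063560967/1706553409 ≈ -2472.3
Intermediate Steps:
f = 4/49 (f = -4*(-1/49) = 4/49 ≈ 0.081633)
l = 1081360/632291 (l = -4*(-310/1223 - 180/1034) = -4*(-310*1/1223 - 180*1/1034) = -4*(-310/1223 - 90/517) = -4*(-270340/632291) = 1081360/632291 ≈ 1.7102)
P(Z, V) = 49/2699 (P(Z, V) = 1/(55 + 4/49) = 1/(2699/49) = 49/2699)
(P(14 - 14, 13) + l) - 2474 = (49/2699 + 1081360/632291) - 2474 = 2949572899/1706553409 - 2474 = -4219063560967/1706553409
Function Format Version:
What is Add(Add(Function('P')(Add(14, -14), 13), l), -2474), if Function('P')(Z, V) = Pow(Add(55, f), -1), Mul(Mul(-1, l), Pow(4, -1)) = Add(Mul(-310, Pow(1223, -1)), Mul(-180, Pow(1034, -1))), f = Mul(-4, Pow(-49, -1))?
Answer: Rational(-4219063560967, 1706553409) ≈ -2472.3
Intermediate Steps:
f = Rational(4, 49) (f = Mul(-4, Rational(-1, 49)) = Rational(4, 49) ≈ 0.081633)
l = Rational(1081360, 632291) (l = Mul(-4, Add(Mul(-310, Pow(1223, -1)), Mul(-180, Pow(1034, -1)))) = Mul(-4, Add(Mul(-310, Rational(1, 1223)), Mul(-180, Rational(1, 1034)))) = Mul(-4, Add(Rational(-310, 1223), Rational(-90, 517))) = Mul(-4, Rational(-270340, 632291)) = Rational(1081360, 632291) ≈ 1.7102)
Function('P')(Z, V) = Rational(49, 2699) (Function('P')(Z, V) = Pow(Add(55, Rational(4, 49)), -1) = Pow(Rational(2699, 49), -1) = Rational(49, 2699))
Add(Add(Function('P')(Add(14, -14), 13), l), -2474) = Add(Add(Rational(49, 2699), Rational(1081360, 632291)), -2474) = Add(Rational(2949572899, 1706553409), -2474) = Rational(-4219063560967, 1706553409)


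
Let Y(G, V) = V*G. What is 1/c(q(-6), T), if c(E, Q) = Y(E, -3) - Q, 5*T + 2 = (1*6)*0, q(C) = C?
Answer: 5/92 ≈ 0.054348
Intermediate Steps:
Y(G, V) = G*V
T = -⅖ (T = -⅖ + ((1*6)*0)/5 = -⅖ + (6*0)/5 = -⅖ + (⅕)*0 = -⅖ + 0 = -⅖ ≈ -0.40000)
c(E, Q) = -Q - 3*E (c(E, Q) = E*(-3) - Q = -3*E - Q = -Q - 3*E)
1/c(q(-6), T) = 1/(-1*(-⅖) - 3*(-6)) = 1/(⅖ + 18) = 1/(92/5) = 5/92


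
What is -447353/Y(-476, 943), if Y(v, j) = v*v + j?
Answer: -447353/227519 ≈ -1.9662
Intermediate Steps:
Y(v, j) = j + v² (Y(v, j) = v² + j = j + v²)
-447353/Y(-476, 943) = -447353/(943 + (-476)²) = -447353/(943 + 226576) = -447353/227519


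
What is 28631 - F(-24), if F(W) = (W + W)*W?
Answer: 27479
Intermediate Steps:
F(W) = 2*W² (F(W) = (2*W)*W = 2*W²)
28631 - F(-24) = 28631 - 2*(-24)² = 28631 - 2*576 = 28631 - 1*1152 = 28631 - 1152 = 27479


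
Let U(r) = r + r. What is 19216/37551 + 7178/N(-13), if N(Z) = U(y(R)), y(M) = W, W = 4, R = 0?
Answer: 134847403/150204 ≈ 897.76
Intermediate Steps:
y(M) = 4
U(r) = 2*r
N(Z) = 8 (N(Z) = 2*4 = 8)
19216/37551 + 7178/N(-13) = 19216/37551 + 7178/8 = 19216*(1/37551) + 7178*(⅛) = 19216/37551 + 3589/4 = 134847403/150204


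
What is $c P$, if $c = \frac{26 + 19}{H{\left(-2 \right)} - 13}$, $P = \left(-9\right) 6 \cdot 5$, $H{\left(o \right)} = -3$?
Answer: $\frac{6075}{8} \approx 759.38$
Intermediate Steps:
$P = -270$ ($P = \left(-54\right) 5 = -270$)
$c = - \frac{45}{16}$ ($c = \frac{26 + 19}{-3 - 13} = \frac{45}{-16} = 45 \left(- \frac{1}{16}\right) = - \frac{45}{16} \approx -2.8125$)
$c P = \left(- \frac{45}{16}\right) \left(-270\right) = \frac{6075}{8}$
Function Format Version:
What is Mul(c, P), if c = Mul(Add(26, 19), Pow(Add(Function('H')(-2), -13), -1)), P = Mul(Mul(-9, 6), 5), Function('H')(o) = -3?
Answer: Rational(6075, 8) ≈ 759.38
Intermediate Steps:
P = -270 (P = Mul(-54, 5) = -270)
c = Rational(-45, 16) (c = Mul(Add(26, 19), Pow(Add(-3, -13), -1)) = Mul(45, Pow(-16, -1)) = Mul(45, Rational(-1, 16)) = Rational(-45, 16) ≈ -2.8125)
Mul(c, P) = Mul(Rational(-45, 16), -270) = Rational(6075, 8)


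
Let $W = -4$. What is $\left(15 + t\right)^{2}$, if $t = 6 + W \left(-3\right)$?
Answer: $1089$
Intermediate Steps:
$t = 18$ ($t = 6 - -12 = 6 + 12 = 18$)
$\left(15 + t\right)^{2} = \left(15 + 18\right)^{2} = 33^{2} = 1089$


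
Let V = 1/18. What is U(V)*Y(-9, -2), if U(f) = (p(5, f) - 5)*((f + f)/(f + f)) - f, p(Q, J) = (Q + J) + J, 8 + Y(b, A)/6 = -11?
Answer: -19/3 ≈ -6.3333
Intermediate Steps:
Y(b, A) = -114 (Y(b, A) = -48 + 6*(-11) = -48 - 66 = -114)
V = 1/18 ≈ 0.055556
p(Q, J) = Q + 2*J (p(Q, J) = (J + Q) + J = Q + 2*J)
U(f) = f (U(f) = ((5 + 2*f) - 5)*((f + f)/(f + f)) - f = (2*f)*((2*f)/((2*f))) - f = (2*f)*((2*f)*(1/(2*f))) - f = (2*f)*1 - f = 2*f - f = f)
U(V)*Y(-9, -2) = (1/18)*(-114) = -19/3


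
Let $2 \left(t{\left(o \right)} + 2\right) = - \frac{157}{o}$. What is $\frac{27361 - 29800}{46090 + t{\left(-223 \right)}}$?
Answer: $- \frac{1087794}{20555405} \approx -0.05292$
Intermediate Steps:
$t{\left(o \right)} = -2 - \frac{157}{2 o}$ ($t{\left(o \right)} = -2 + \frac{\left(-157\right) \frac{1}{o}}{2} = -2 - \frac{157}{2 o}$)
$\frac{27361 - 29800}{46090 + t{\left(-223 \right)}} = \frac{27361 - 29800}{46090 - \left(2 + \frac{157}{2 \left(-223\right)}\right)} = - \frac{2439}{46090 - \frac{735}{446}} = - \frac{2439}{\frac{20555405}{446}} = \left(-2439\right) \frac{446}{20555405} = - \frac{1087794}{20555405}$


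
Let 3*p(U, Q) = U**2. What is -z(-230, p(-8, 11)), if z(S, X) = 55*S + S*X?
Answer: 52670/3 ≈ 17557.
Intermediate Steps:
p(U, Q) = U**2/3
-z(-230, p(-8, 11)) = -(-230)*(55 + (1/3)*(-8)**2) = -(-230)*(55 + (1/3)*64) = -(-230)*(55 + 64/3) = -(-230)*229/3 = -1*(-52670/3) = 52670/3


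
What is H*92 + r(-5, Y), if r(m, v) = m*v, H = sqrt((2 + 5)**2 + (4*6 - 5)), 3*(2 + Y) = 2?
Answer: 20/3 + 184*sqrt(17) ≈ 765.32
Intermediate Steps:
Y = -4/3 (Y = -2 + (1/3)*2 = -2 + 2/3 = -4/3 ≈ -1.3333)
H = 2*sqrt(17) (H = sqrt(7**2 + (24 - 5)) = sqrt(49 + 19) = sqrt(68) = 2*sqrt(17) ≈ 8.2462)
H*92 + r(-5, Y) = (2*sqrt(17))*92 - 5*(-4/3) = 184*sqrt(17) + 20/3 = 20/3 + 184*sqrt(17)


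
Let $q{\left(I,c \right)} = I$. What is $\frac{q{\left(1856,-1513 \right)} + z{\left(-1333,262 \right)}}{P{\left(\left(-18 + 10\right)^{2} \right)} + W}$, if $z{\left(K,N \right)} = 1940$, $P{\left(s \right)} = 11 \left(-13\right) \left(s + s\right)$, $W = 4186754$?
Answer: $\frac{146}{160325} \approx 0.00091065$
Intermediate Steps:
$P{\left(s \right)} = - 286 s$ ($P{\left(s \right)} = - 143 \cdot 2 s = - 286 s$)
$\frac{q{\left(1856,-1513 \right)} + z{\left(-1333,262 \right)}}{P{\left(\left(-18 + 10\right)^{2} \right)} + W} = \frac{1856 + 1940}{- 286 \left(-18 + 10\right)^{2} + 4186754} = \frac{3796}{- 286 \left(-8\right)^{2} + 4186754} = \frac{3796}{\left(-286\right) 64 + 4186754} = \frac{3796}{-18304 + 4186754} = \frac{3796}{4168450} = 3796 \cdot \frac{1}{4168450} = \frac{146}{160325}$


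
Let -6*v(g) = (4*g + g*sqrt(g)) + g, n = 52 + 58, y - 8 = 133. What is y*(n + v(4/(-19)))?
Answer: 295160/19 + 188*I*sqrt(19)/361 ≈ 15535.0 + 2.27*I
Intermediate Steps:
y = 141 (y = 8 + 133 = 141)
n = 110
v(g) = -5*g/6 - g**(3/2)/6 (v(g) = -((4*g + g*sqrt(g)) + g)/6 = -((4*g + g**(3/2)) + g)/6 = -((g**(3/2) + 4*g) + g)/6 = -(g**(3/2) + 5*g)/6 = -5*g/6 - g**(3/2)/6)
y*(n + v(4/(-19))) = 141*(110 + (-10/(3*(-19)) - 8*(-I*sqrt(19)/361)/6)) = 141*(110 + (-10*(-1)/(3*19) - (-8*I*sqrt(19)/361)/6)) = 141*(110 + (-5/6*(-4/19) - (-4)*I*sqrt(19)/1083)) = 141*(110 + (10/57 - (-4)*I*sqrt(19)/1083)) = 141*(110 + (10/57 + 4*I*sqrt(19)/1083)) = 141*(6280/57 + 4*I*sqrt(19)/1083) = 295160/19 + 188*I*sqrt(19)/361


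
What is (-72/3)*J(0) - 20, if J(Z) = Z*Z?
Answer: -20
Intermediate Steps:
J(Z) = Z**2
(-72/3)*J(0) - 20 = -72/3*0**2 - 20 = -72*1/3*0 - 20 = -24*0 - 20 = 0 - 20 = -20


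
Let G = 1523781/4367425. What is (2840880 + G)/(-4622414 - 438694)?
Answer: -4135777285927/7368003202300 ≈ -0.56132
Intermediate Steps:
G = 1523781/4367425 (G = 1523781*(1/4367425) = 1523781/4367425 ≈ 0.34890)
(2840880 + G)/(-4622414 - 438694) = (2840880 + 1523781/4367425)/(-4622414 - 438694) = (12407331857781/4367425)/(-5061108) = (12407331857781/4367425)*(-1/5061108) = -4135777285927/7368003202300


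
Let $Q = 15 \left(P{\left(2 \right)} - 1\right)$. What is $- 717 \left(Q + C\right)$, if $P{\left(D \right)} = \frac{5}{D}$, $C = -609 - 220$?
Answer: $\frac{1156521}{2} \approx 5.7826 \cdot 10^{5}$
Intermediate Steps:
$C = -829$ ($C = -609 - 220 = -829$)
$Q = \frac{45}{2}$ ($Q = 15 \left(\frac{5}{2} - 1\right) = 15 \cdot \frac{3}{2} = \frac{45}{2} \approx 22.5$)
$- 717 \left(Q + C\right) = - 717 \left(\frac{45}{2} - 829\right) = \left(-717\right) \left(- \frac{1613}{2}\right) = \frac{1156521}{2}$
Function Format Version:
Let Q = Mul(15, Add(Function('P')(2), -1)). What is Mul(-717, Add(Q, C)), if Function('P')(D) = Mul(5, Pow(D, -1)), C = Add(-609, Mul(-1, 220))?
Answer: Rational(1156521, 2) ≈ 5.7826e+5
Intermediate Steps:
C = -829 (C = Add(-609, -220) = -829)
Q = Rational(45, 2) (Q = Mul(15, Add(Mul(5, Pow(2, -1)), -1)) = Mul(15, Add(Mul(5, Rational(1, 2)), -1)) = Mul(15, Add(Rational(5, 2), -1)) = Mul(15, Rational(3, 2)) = Rational(45, 2) ≈ 22.500)
Mul(-717, Add(Q, C)) = Mul(-717, Add(Rational(45, 2), -829)) = Mul(-717, Rational(-1613, 2)) = Rational(1156521, 2)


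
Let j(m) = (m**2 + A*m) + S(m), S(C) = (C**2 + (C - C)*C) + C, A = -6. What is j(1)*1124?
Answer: -3372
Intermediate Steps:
S(C) = C + C**2 (S(C) = (C**2 + 0*C) + C = (C**2 + 0) + C = C**2 + C = C + C**2)
j(m) = m**2 - 6*m + m*(1 + m) (j(m) = (m**2 - 6*m) + m*(1 + m) = m**2 - 6*m + m*(1 + m))
j(1)*1124 = (1*(-5 + 2*1))*1124 = (1*(-5 + 2))*1124 = (1*(-3))*1124 = -3*1124 = -3372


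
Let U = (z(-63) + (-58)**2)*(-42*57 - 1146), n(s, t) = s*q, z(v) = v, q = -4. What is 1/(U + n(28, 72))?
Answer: -1/11685652 ≈ -8.5575e-8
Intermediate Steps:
n(s, t) = -4*s (n(s, t) = s*(-4) = -4*s)
U = -11685540 (U = (-63 + (-58)**2)*(-42*57 - 1146) = (-63 + 3364)*(-2394 - 1146) = 3301*(-3540) = -11685540)
1/(U + n(28, 72)) = 1/(-11685540 - 4*28) = 1/(-11685540 - 112) = 1/(-11685652) = -1/11685652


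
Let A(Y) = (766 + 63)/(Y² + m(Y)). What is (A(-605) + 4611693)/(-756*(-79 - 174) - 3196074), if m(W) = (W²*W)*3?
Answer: -3062022803608721/1995099086696100 ≈ -1.5348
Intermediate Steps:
m(W) = 3*W³ (m(W) = W³*3 = 3*W³)
A(Y) = 829/(Y² + 3*Y³) (A(Y) = (766 + 63)/(Y² + 3*Y³) = 829/(Y² + 3*Y³))
(A(-605) + 4611693)/(-756*(-79 - 174) - 3196074) = (829/((-605)²*(1 + 3*(-605))) + 4611693)/(-756*(-79 - 174) - 3196074) = (829*(1/366025)/(1 - 1815) + 4611693)/(-756*(-253) - 3196074) = (829*(1/366025)/(-1814) + 4611693)/(191268 - 3196074) = (829*(1/366025)*(-1/1814) + 4611693)/(-3004806) = (-829/663969350 + 4611693)*(-1/3004806) = (3062022803608721/663969350)*(-1/3004806) = -3062022803608721/1995099086696100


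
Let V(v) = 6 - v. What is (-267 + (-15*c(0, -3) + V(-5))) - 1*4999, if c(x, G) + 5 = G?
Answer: -5135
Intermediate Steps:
c(x, G) = -5 + G
(-267 + (-15*c(0, -3) + V(-5))) - 1*4999 = (-267 + (-15*(-5 - 3) + (6 - 1*(-5)))) - 1*4999 = (-267 + (-15*(-8) + (6 + 5))) - 4999 = (-267 + (120 + 11)) - 4999 = (-267 + 131) - 4999 = -136 - 4999 = -5135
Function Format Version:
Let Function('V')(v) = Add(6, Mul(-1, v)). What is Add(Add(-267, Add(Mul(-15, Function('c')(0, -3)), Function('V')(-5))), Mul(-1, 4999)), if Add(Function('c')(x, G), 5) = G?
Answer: -5135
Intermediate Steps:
Function('c')(x, G) = Add(-5, G)
Add(Add(-267, Add(Mul(-15, Function('c')(0, -3)), Function('V')(-5))), Mul(-1, 4999)) = Add(Add(-267, Add(Mul(-15, Add(-5, -3)), Add(6, Mul(-1, -5)))), Mul(-1, 4999)) = Add(Add(-267, Add(Mul(-15, -8), Add(6, 5))), -4999) = Add(Add(-267, Add(120, 11)), -4999) = Add(Add(-267, 131), -4999) = Add(-136, -4999) = -5135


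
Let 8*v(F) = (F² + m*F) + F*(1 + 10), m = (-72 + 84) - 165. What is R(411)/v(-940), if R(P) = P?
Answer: 411/127135 ≈ 0.0032328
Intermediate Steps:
m = -153 (m = 12 - 165 = -153)
v(F) = -71*F/4 + F²/8 (v(F) = ((F² - 153*F) + F*(1 + 10))/8 = ((F² - 153*F) + F*11)/8 = ((F² - 153*F) + 11*F)/8 = (F² - 142*F)/8 = -71*F/4 + F²/8)
R(411)/v(-940) = 411/(((⅛)*(-940)*(-142 - 940))) = 411/(((⅛)*(-940)*(-1082))) = 411/127135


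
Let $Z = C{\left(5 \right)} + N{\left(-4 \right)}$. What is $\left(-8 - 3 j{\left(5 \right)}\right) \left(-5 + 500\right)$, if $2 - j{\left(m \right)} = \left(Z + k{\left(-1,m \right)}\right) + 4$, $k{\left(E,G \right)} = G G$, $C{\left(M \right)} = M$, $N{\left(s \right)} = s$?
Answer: $37620$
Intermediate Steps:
$k{\left(E,G \right)} = G^{2}$
$Z = 1$ ($Z = 5 - 4 = 1$)
$j{\left(m \right)} = -3 - m^{2}$ ($j{\left(m \right)} = 2 - \left(\left(1 + m^{2}\right) + 4\right) = 2 - \left(5 + m^{2}\right) = -3 - m^{2}$)
$\left(-8 - 3 j{\left(5 \right)}\right) \left(-5 + 500\right) = \left(-8 - 3 \left(-3 - 5^{2}\right)\right) \left(-5 + 500\right) = \left(-8 - 3 \left(-3 - 25\right)\right) 495 = \left(-8 - -84\right) 495 = \left(-8 + 84\right) 495 = 76 \cdot 495 = 37620$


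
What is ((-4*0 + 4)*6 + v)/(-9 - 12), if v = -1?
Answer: -23/21 ≈ -1.0952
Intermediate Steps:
((-4*0 + 4)*6 + v)/(-9 - 12) = ((-4*0 + 4)*6 - 1)/(-9 - 12) = ((0 + 4)*6 - 1)/(-21) = -(4*6 - 1)/21 = -(24 - 1)/21 = -1/21*23 = -23/21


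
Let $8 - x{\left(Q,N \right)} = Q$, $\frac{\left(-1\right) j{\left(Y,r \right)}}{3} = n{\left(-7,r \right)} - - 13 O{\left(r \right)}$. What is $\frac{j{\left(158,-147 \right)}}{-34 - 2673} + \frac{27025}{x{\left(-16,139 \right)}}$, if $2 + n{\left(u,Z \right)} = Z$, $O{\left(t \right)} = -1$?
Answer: $\frac{73145011}{64968} \approx 1125.9$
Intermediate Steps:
$n{\left(u,Z \right)} = -2 + Z$
$j{\left(Y,r \right)} = 45 - 3 r$ ($j{\left(Y,r \right)} = - 3 \left(\left(-2 + r\right) - \left(-13\right) \left(-1\right)\right) = - 3 \left(\left(-2 + r\right) - 13\right) = - 3 \left(-15 + r\right) = 45 - 3 r$)
$x{\left(Q,N \right)} = 8 - Q$
$\frac{j{\left(158,-147 \right)}}{-34 - 2673} + \frac{27025}{x{\left(-16,139 \right)}} = \frac{45 - -441}{-34 - 2673} + \frac{27025}{8 - -16} = \frac{45 + 441}{-34 - 2673} + \frac{27025}{8 + 16} = \frac{486}{-2707} + \frac{27025}{24} = 486 \left(- \frac{1}{2707}\right) + 27025 \cdot \frac{1}{24} = - \frac{486}{2707} + \frac{27025}{24} = \frac{73145011}{64968}$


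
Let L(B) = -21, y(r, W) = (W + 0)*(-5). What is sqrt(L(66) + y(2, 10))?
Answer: I*sqrt(71) ≈ 8.4261*I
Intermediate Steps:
y(r, W) = -5*W (y(r, W) = W*(-5) = -5*W)
sqrt(L(66) + y(2, 10)) = sqrt(-21 - 5*10) = sqrt(-21 - 50) = sqrt(-71) = I*sqrt(71)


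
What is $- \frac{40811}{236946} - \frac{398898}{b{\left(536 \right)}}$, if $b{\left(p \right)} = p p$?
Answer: $- \frac{26560530641}{17018409504} \approx -1.5607$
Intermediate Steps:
$b{\left(p \right)} = p^{2}$
$- \frac{40811}{236946} - \frac{398898}{b{\left(536 \right)}} = - \frac{40811}{236946} - \frac{398898}{536^{2}} = \left(-40811\right) \frac{1}{236946} - \frac{398898}{287296} = - \frac{40811}{236946} - \frac{199449}{143648} = - \frac{26560530641}{17018409504}$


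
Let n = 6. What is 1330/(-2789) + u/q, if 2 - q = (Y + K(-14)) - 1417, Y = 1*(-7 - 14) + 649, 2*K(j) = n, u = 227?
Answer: -414937/2197732 ≈ -0.18880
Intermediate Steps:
K(j) = 3 (K(j) = (½)*6 = 3)
Y = 628 (Y = 1*(-21) + 649 = -21 + 649 = 628)
q = 788 (q = 2 - ((628 + 3) - 1417) = 2 - (631 - 1417) = 2 - 1*(-786) = 2 + 786 = 788)
1330/(-2789) + u/q = 1330/(-2789) + 227/788 = 1330*(-1/2789) + 227*(1/788) = -1330/2789 + 227/788 = -414937/2197732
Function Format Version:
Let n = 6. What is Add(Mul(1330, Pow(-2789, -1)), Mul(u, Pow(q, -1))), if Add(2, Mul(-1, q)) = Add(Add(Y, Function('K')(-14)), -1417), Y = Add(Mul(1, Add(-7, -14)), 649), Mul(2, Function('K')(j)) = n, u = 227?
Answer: Rational(-414937, 2197732) ≈ -0.18880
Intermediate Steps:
Function('K')(j) = 3 (Function('K')(j) = Mul(Rational(1, 2), 6) = 3)
Y = 628 (Y = Add(Mul(1, -21), 649) = Add(-21, 649) = 628)
q = 788 (q = Add(2, Mul(-1, Add(Add(628, 3), -1417))) = Add(2, Mul(-1, Add(631, -1417))) = Add(2, Mul(-1, -786)) = Add(2, 786) = 788)
Add(Mul(1330, Pow(-2789, -1)), Mul(u, Pow(q, -1))) = Add(Mul(1330, Pow(-2789, -1)), Mul(227, Pow(788, -1))) = Add(Mul(1330, Rational(-1, 2789)), Mul(227, Rational(1, 788))) = Add(Rational(-1330, 2789), Rational(227, 788)) = Rational(-414937, 2197732)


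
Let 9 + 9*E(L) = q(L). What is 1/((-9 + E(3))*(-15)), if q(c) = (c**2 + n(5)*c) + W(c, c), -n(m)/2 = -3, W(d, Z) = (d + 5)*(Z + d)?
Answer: 1/25 ≈ 0.040000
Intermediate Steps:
W(d, Z) = (5 + d)*(Z + d)
n(m) = 6 (n(m) = -2*(-3) = 6)
q(c) = 3*c**2 + 16*c (q(c) = (c**2 + 6*c) + (c**2 + 5*c + 5*c + c*c) = (c**2 + 6*c) + (c**2 + 5*c + 5*c + c**2) = (c**2 + 6*c) + (2*c**2 + 10*c) = 3*c**2 + 16*c)
E(L) = -1 + L*(16 + 3*L)/9 (E(L) = -1 + (L*(16 + 3*L))/9 = -1 + L*(16 + 3*L)/9)
1/((-9 + E(3))*(-15)) = 1/((-9 + (-1 + (1/3)*3**2 + (16/9)*3))*(-15)) = 1/((-9 + (-1 + (1/3)*9 + 16/3))*(-15)) = 1/((-9 + (-1 + 3 + 16/3))*(-15)) = 1/((-9 + 22/3)*(-15)) = 1/(-5/3*(-15)) = 1/25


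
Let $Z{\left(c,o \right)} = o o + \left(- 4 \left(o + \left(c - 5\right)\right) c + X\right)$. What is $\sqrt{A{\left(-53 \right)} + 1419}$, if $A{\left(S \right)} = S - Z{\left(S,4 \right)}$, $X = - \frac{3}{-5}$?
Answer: $\frac{\sqrt{319935}}{5} \approx 113.13$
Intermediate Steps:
$X = \frac{3}{5}$ ($X = \left(-3\right) \left(- \frac{1}{5}\right) = \frac{3}{5} \approx 0.6$)
$Z{\left(c,o \right)} = \frac{3}{5} + o^{2} + c \left(20 - 4 c - 4 o\right)$ ($Z{\left(c,o \right)} = o o + \left(- 4 \left(o + \left(c - 5\right)\right) c + \frac{3}{5}\right) = o^{2} + \left(- 4 \left(o + \left(-5 + c\right)\right) c + \frac{3}{5}\right) = o^{2} + \left(- 4 \left(-5 + c + o\right) c + \frac{3}{5}\right) = o^{2} + \left(\left(20 - 4 c - 4 o\right) c + \frac{3}{5}\right) = o^{2} + \left(c \left(20 - 4 c - 4 o\right) + \frac{3}{5}\right) = o^{2} + \left(\frac{3}{5} + c \left(20 - 4 c - 4 o\right)\right) = \frac{3}{5} + o^{2} + c \left(20 - 4 c - 4 o\right)$)
$A{\left(S \right)} = - \frac{83}{5} - 3 S + 4 S^{2}$ ($A{\left(S \right)} = S - \left(\frac{3}{5} + 4^{2} - 4 S^{2} + 20 S - 4 S 4\right) = S - \left(\frac{3}{5} + 16 - 4 S^{2} + 20 S - 16 S\right) = S - \left(\frac{83}{5} - 4 S^{2} + 4 S\right) = - \frac{83}{5} - 3 S + 4 S^{2}$)
$\sqrt{A{\left(-53 \right)} + 1419} = \sqrt{\left(- \frac{83}{5} - -159 + 4 \left(-53\right)^{2}\right) + 1419} = \sqrt{\left(- \frac{83}{5} + 159 + 4 \cdot 2809\right) + 1419} = \sqrt{\left(- \frac{83}{5} + 159 + 11236\right) + 1419} = \sqrt{\frac{56892}{5} + 1419} = \sqrt{\frac{63987}{5}} = \frac{\sqrt{319935}}{5}$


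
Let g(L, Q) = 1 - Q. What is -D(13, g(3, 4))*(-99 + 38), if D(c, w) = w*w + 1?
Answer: 610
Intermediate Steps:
D(c, w) = 1 + w**2 (D(c, w) = w**2 + 1 = 1 + w**2)
-D(13, g(3, 4))*(-99 + 38) = -(1 + (1 - 1*4)**2)*(-99 + 38) = -(1 + (1 - 4)**2)*(-61) = -(1 + (-3)**2)*(-61) = -(1 + 9)*(-61) = -10*(-61) = -1*(-610) = 610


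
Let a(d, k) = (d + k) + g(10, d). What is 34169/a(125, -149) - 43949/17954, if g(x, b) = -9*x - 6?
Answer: -309372053/1077240 ≈ -287.19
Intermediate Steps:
g(x, b) = -6 - 9*x
a(d, k) = -96 + d + k (a(d, k) = (d + k) + (-6 - 9*10) = (d + k) + (-6 - 90) = (d + k) - 96 = -96 + d + k)
34169/a(125, -149) - 43949/17954 = 34169/(-96 + 125 - 149) - 43949/17954 = 34169/(-120) - 43949*1/17954 = 34169*(-1/120) - 43949/17954 = -34169/120 - 43949/17954 = -309372053/1077240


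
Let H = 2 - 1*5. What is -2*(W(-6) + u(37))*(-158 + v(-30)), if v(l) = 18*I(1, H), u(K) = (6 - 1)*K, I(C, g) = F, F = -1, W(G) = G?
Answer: 63008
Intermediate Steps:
H = -3 (H = 2 - 5 = -3)
I(C, g) = -1
u(K) = 5*K
v(l) = -18 (v(l) = 18*(-1) = -18)
-2*(W(-6) + u(37))*(-158 + v(-30)) = -2*(-6 + 5*37)*(-158 - 18) = -2*(-6 + 185)*(-176) = -358*(-176) = -2*(-31504) = 63008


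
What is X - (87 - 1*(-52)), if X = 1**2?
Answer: -138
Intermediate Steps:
X = 1
X - (87 - 1*(-52)) = 1 - (87 - 1*(-52)) = 1 - (87 + 52) = 1 - 1*139 = 1 - 139 = -138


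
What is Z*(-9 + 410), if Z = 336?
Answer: 134736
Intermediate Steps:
Z*(-9 + 410) = 336*(-9 + 410) = 336*401 = 134736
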